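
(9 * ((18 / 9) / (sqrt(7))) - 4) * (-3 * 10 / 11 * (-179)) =-21480 / 11 + 96660 * sqrt(7) / 77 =1368.55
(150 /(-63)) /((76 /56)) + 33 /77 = -529 /399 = -1.33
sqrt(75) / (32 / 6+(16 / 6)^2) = 0.70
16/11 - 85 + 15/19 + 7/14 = -82.26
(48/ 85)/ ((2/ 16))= 384/ 85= 4.52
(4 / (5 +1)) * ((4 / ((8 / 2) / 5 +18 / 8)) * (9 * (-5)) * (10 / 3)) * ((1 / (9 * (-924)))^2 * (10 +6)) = -0.00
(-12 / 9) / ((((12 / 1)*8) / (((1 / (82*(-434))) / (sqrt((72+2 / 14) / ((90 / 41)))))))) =sqrt(57974) / 3536877792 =0.00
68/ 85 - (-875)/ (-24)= -4279/ 120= -35.66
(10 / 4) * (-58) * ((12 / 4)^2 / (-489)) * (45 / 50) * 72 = 28188 / 163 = 172.93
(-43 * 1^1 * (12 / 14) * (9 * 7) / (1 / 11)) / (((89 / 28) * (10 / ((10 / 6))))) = -119196 / 89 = -1339.28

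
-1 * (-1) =1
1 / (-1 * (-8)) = 1 / 8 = 0.12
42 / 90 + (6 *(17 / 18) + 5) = 11.13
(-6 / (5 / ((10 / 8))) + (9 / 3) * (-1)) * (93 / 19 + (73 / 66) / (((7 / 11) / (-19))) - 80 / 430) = 2914815 / 22876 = 127.42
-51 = -51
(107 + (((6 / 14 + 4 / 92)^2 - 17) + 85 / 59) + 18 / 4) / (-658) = -294133209 / 2012610124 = -0.15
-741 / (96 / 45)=-11115 / 32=-347.34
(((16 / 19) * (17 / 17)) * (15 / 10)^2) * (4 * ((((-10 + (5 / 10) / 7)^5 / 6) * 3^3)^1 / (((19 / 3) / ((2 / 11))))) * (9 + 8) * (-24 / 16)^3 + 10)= 5787546304131243 / 1067849552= 5419814.33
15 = 15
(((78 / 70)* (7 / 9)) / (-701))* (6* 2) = -52 / 3505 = -0.01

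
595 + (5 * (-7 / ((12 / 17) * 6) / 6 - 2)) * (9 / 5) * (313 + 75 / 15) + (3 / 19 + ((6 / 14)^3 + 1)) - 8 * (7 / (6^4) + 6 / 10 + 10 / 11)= -1376931207709 / 232265880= -5928.25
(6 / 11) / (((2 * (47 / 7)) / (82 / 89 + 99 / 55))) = 25431 / 230065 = 0.11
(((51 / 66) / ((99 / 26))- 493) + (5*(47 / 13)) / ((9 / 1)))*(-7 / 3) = 1145.17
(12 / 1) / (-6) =-2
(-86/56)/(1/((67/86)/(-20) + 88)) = -151293/1120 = -135.08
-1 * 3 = -3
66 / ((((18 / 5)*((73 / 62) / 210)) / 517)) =123407900 / 73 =1690519.18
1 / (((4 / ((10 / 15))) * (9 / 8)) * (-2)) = -0.07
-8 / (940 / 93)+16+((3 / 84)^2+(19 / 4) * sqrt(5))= 19 * sqrt(5) / 4+2802251 / 184240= 25.83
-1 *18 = -18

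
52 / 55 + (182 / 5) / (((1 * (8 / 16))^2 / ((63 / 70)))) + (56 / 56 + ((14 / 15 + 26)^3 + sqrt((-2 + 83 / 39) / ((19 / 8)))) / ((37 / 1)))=2 * sqrt(7410) / 27417 + 908004049 / 1373625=661.03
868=868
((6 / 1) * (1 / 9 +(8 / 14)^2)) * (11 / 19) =4246 / 2793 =1.52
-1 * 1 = -1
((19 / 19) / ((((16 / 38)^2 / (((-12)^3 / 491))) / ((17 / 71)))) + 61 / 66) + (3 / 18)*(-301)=-62117192 / 1150413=-54.00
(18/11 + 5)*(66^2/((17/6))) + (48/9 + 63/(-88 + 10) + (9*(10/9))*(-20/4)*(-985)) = 78840445/1326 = 59457.35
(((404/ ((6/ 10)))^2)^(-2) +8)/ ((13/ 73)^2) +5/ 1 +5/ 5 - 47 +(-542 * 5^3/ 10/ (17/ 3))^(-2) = 392908369802099943309577/ 1859830106058905760000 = 211.26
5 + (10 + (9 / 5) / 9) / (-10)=199 / 50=3.98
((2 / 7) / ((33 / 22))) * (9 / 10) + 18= 636 / 35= 18.17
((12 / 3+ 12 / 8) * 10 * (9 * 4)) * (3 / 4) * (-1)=-1485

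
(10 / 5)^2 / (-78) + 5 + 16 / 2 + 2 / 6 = 518 / 39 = 13.28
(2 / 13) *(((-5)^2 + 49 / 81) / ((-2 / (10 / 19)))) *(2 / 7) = -41480 / 140049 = -0.30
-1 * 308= -308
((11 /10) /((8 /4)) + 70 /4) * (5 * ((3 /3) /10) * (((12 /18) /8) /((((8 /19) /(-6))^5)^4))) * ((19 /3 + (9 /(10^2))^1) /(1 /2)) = 10130794841857813125837669994882907706183 /8796093022208000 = 1151738029177273929899192.00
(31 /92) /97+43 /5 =383887 /44620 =8.60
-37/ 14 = -2.64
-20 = -20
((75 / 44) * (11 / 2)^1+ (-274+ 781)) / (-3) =-1377 / 8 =-172.12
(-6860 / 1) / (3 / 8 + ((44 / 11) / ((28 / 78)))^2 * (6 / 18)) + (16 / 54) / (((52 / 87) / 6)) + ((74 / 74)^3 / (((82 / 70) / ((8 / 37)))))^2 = -78976320708172 / 489767228847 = -161.25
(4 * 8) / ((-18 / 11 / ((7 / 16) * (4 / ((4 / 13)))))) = -1001 / 9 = -111.22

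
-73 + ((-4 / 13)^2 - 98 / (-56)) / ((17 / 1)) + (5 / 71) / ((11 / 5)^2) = -72.88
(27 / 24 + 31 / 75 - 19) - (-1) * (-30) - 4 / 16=-28627 / 600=-47.71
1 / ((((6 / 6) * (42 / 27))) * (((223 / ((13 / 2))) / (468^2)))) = 6406452 / 1561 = 4104.07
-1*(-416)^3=71991296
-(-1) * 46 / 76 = 23 / 38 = 0.61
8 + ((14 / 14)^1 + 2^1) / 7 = 59 / 7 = 8.43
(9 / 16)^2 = 81 / 256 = 0.32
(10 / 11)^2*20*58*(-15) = -1740000 / 121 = -14380.17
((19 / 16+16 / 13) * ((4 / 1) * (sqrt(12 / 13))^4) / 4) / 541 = 4527 / 1188577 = 0.00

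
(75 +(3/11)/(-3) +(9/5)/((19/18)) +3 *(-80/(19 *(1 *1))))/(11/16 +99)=1069792/1666775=0.64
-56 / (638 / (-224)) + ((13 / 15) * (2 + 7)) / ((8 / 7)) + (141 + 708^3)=4528461214247 / 12760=354895079.49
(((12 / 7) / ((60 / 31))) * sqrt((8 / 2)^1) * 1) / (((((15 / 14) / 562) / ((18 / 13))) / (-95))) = -7944432 / 65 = -122222.03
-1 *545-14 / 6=-1642 / 3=-547.33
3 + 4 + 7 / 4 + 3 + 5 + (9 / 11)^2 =8431 / 484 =17.42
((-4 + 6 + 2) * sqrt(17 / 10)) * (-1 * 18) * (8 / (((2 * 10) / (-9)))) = 648 * sqrt(170) / 25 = 337.96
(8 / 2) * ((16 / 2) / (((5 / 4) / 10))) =256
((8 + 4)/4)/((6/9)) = 9/2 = 4.50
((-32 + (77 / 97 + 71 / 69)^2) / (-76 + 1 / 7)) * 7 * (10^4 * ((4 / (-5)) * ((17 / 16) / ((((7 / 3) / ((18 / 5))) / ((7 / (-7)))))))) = 30574431238400 / 880992897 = 34704.52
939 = 939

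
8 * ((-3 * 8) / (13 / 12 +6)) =-2304 / 85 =-27.11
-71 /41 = -1.73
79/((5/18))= 1422/5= 284.40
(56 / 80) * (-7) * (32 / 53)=-784 / 265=-2.96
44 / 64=11 / 16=0.69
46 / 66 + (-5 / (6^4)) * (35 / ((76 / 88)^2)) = 663799 / 1286604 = 0.52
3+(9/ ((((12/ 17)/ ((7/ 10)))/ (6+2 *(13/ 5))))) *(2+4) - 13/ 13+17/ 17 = 15069/ 25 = 602.76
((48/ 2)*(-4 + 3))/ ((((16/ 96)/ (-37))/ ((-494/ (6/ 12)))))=-5264064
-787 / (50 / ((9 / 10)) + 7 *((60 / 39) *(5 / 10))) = -92079 / 7130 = -12.91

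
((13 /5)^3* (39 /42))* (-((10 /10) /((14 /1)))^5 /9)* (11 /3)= -0.00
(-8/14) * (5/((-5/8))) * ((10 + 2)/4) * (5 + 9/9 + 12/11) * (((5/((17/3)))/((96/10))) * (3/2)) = 13.41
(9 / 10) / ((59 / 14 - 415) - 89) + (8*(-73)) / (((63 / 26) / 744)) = -131740636843 / 734685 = -179315.81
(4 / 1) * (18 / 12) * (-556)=-3336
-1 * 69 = -69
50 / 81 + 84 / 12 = 617 / 81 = 7.62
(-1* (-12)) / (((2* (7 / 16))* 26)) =48 / 91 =0.53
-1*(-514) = 514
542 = 542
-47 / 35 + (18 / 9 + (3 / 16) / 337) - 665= -125374679 / 188720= -664.34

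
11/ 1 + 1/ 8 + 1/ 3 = 275/ 24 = 11.46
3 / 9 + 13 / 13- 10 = -26 / 3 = -8.67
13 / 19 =0.68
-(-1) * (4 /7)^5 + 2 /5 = 38734 /84035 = 0.46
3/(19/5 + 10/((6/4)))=45/157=0.29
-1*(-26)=26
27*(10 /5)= 54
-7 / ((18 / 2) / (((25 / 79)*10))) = -1750 / 711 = -2.46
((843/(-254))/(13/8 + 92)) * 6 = -20232/95123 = -0.21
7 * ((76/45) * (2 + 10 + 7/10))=33782/225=150.14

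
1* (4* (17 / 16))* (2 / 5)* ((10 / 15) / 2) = 17 / 30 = 0.57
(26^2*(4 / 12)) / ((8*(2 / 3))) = 169 / 4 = 42.25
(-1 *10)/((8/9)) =-45/4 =-11.25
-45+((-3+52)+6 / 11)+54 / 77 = 404 / 77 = 5.25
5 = 5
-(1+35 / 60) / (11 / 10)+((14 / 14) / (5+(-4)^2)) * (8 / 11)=-59 / 42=-1.40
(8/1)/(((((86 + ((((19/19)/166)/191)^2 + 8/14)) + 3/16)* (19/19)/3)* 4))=168885433248/2442053206681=0.07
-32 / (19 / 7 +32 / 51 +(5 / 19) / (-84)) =-868224 / 90583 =-9.58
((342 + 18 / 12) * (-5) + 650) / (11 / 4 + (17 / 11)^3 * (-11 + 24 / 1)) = -5683370 / 270117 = -21.04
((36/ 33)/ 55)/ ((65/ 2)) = 24/ 39325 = 0.00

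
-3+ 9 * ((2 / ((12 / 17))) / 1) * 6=150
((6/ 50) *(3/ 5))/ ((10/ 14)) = 63/ 625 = 0.10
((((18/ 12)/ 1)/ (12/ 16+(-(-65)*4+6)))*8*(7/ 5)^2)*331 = 778512/ 26675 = 29.19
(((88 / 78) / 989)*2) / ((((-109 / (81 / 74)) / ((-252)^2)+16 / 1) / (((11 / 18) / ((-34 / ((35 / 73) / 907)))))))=-806818320 / 595459508204294981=-0.00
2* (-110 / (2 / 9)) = -990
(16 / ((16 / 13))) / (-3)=-4.33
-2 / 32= -1 / 16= -0.06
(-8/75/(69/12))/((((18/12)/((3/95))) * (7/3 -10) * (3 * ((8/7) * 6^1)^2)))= 0.00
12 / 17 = 0.71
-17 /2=-8.50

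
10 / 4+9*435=7835 / 2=3917.50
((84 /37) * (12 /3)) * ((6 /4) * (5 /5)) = 504 /37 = 13.62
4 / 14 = 2 / 7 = 0.29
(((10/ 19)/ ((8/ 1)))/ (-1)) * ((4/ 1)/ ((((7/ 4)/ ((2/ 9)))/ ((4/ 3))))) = -160/ 3591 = -0.04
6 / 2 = 3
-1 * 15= -15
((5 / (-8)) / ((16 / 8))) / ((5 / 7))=-7 / 16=-0.44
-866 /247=-3.51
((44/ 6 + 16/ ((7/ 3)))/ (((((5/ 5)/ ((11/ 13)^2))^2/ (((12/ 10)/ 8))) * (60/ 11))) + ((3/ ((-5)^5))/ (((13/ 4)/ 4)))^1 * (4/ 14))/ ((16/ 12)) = 2994512987/ 19992700000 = 0.15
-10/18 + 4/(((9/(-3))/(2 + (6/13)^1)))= -449/117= -3.84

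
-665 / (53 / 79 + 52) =-2765 / 219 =-12.63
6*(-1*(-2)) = 12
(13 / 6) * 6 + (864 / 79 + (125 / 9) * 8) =135.05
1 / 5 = 0.20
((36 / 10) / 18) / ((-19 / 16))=-16 / 95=-0.17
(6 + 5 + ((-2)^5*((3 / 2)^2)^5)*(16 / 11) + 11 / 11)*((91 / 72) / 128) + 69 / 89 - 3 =-172081537 / 6014976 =-28.61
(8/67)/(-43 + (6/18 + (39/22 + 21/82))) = -10824/3683861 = -0.00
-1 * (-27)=27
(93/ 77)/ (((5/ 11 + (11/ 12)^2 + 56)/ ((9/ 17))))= 120528/ 10799845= 0.01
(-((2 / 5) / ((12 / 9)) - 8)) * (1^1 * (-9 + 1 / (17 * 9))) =-52976 / 765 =-69.25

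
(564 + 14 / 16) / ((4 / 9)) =40671 / 32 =1270.97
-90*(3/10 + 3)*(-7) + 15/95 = 39504/19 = 2079.16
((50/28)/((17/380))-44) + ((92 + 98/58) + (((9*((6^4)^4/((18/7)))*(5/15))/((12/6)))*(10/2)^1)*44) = 1249408453964576749/3451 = 362042438123609.61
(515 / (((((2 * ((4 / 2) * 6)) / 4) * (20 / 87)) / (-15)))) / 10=-8961 / 16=-560.06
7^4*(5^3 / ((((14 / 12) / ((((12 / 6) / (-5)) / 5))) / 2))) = -41160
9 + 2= 11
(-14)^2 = 196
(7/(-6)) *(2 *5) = -35/3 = -11.67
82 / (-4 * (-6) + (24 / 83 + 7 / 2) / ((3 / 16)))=10209 / 5504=1.85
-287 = -287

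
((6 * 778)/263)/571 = 4668/150173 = 0.03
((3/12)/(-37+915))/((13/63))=63/45656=0.00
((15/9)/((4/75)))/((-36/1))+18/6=2.13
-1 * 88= -88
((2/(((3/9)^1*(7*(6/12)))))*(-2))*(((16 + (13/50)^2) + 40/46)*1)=-5843322/100625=-58.07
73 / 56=1.30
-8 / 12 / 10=-1 / 15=-0.07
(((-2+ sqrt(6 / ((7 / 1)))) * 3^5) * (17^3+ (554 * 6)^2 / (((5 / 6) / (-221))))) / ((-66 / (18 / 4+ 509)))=-110796898482387 / 10+ 110796898482387 * sqrt(42) / 140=-5950790067866.06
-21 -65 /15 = -76 /3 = -25.33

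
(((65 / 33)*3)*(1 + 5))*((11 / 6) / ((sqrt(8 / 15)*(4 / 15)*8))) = 975*sqrt(30) / 128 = 41.72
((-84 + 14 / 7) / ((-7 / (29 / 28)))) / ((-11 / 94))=-55883 / 539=-103.68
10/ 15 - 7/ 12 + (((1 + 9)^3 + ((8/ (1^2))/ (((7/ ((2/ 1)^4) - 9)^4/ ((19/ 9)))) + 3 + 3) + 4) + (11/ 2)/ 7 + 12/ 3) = 90093645670883/ 88773390972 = 1014.87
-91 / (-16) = 91 / 16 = 5.69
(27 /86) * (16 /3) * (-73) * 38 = -199728 /43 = -4644.84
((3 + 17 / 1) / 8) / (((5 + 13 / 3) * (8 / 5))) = 75 / 448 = 0.17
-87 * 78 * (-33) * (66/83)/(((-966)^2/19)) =7800507/2151443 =3.63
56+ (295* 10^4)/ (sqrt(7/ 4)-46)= -542326408/ 8457-5900000* sqrt(7)/ 8457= -65973.32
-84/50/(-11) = 42/275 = 0.15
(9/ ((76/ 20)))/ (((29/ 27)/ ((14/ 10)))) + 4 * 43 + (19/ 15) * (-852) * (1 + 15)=-47088771/ 2755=-17092.11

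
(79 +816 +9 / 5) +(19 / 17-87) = 68928 / 85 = 810.92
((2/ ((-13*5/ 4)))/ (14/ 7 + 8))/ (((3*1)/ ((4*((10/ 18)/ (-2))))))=8/ 1755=0.00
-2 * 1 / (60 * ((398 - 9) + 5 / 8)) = -4 / 46755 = -0.00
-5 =-5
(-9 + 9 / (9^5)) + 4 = -32804 / 6561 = -5.00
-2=-2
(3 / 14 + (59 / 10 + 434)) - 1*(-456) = 31364 / 35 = 896.11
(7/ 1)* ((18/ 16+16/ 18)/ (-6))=-1015/ 432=-2.35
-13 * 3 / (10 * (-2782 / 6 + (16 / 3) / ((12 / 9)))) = 117 / 13790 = 0.01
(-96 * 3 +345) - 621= -564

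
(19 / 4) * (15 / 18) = 95 / 24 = 3.96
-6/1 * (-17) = 102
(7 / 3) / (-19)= -7 / 57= -0.12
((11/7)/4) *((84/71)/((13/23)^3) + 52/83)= 255584032/90628447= 2.82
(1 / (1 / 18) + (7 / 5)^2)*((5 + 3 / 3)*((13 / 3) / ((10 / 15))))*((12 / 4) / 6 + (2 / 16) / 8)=401.38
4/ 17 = 0.24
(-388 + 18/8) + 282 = -415/4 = -103.75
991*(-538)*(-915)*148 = 72200256360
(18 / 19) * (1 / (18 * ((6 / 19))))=1 / 6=0.17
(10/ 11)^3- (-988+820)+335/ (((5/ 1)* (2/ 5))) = 895101/ 2662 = 336.25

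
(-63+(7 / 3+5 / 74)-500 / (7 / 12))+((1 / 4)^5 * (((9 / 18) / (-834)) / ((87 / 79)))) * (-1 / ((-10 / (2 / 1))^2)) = -883030318213139 / 962177126400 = -917.74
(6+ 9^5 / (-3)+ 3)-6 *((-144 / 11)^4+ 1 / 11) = -2867945196 / 14641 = -195884.52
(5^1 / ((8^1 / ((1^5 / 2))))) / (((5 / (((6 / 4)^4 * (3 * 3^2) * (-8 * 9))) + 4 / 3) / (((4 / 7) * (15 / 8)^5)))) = 74733890625 / 24069799936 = 3.10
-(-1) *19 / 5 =19 / 5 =3.80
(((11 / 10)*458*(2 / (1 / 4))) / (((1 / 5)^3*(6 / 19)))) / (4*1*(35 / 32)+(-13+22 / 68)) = -650909600 / 3387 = -192178.80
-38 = -38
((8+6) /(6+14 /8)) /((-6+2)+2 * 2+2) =28 /31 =0.90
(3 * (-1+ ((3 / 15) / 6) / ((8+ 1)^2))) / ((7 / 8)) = -1388 / 405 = -3.43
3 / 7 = 0.43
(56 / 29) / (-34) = -28 / 493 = -0.06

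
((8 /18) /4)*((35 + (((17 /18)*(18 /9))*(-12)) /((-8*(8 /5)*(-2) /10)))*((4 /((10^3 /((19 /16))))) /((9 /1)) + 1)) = 9040769 /3110400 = 2.91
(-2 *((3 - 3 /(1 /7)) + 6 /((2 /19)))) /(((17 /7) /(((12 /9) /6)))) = -364 /51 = -7.14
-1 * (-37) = 37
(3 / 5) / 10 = 3 / 50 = 0.06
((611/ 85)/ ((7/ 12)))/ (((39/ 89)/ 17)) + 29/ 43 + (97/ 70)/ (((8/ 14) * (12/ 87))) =4780485/ 9632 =496.31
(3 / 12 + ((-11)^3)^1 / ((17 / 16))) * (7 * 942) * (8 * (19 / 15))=-7113488508 / 85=-83688100.09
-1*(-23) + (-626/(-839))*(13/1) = 27435/839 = 32.70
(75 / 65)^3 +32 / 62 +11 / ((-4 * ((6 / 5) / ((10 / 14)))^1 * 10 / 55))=-159058603 / 22883952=-6.95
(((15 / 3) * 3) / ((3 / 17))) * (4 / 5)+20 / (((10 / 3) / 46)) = 344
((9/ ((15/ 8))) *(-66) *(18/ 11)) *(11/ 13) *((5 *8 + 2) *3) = -3592512/ 65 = -55269.42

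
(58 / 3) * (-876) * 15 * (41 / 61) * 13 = -135403320 / 61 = -2219726.56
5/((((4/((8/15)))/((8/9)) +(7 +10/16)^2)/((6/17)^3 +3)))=4785600/20934293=0.23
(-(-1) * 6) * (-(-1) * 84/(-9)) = -56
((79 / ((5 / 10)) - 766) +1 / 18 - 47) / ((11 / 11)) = -11789 / 18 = -654.94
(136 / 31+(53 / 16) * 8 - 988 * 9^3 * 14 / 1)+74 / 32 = -5001413421 / 496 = -10083494.80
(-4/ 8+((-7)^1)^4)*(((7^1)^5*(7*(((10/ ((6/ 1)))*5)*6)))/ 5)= 2824164245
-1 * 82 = -82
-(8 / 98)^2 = -16 / 2401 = -0.01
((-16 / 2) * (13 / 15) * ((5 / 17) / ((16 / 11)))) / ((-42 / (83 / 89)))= 11869 / 381276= 0.03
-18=-18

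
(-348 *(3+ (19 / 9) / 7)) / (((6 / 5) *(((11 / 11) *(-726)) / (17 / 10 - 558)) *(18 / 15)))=-41945020 / 68607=-611.38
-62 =-62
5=5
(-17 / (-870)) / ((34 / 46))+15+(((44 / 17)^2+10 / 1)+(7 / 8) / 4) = 31.94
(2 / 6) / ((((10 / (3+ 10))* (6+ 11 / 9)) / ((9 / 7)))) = 27 / 350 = 0.08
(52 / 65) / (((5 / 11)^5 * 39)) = 644204 / 609375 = 1.06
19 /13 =1.46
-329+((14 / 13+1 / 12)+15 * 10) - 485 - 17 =-106055 / 156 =-679.84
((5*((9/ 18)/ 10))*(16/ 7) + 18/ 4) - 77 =-1007/ 14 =-71.93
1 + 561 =562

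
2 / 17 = 0.12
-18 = -18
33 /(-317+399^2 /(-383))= -12639 /280612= -0.05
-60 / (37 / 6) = -360 / 37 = -9.73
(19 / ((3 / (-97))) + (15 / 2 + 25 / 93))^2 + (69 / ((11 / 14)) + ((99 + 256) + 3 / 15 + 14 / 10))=77879713587 / 211420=368364.93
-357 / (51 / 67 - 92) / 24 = 0.16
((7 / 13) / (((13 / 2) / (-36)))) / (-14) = 36 / 169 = 0.21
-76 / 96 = -19 / 24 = -0.79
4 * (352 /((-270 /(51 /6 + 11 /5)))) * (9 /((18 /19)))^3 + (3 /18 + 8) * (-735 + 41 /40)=-581411347 /10800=-53834.38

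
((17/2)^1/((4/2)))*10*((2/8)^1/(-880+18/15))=-425/35152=-0.01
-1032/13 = -79.38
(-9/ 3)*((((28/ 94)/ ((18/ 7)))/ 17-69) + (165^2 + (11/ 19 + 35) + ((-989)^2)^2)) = -130715794956748360/ 45543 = -2870162153497.76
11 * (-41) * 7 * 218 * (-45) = 30970170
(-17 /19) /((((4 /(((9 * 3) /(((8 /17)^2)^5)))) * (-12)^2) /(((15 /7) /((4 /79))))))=-121836591373635315 /36558761623552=-3332.62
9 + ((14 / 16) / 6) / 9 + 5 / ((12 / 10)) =5695 / 432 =13.18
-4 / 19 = -0.21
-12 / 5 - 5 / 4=-73 / 20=-3.65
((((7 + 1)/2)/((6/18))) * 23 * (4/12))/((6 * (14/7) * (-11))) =-23/33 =-0.70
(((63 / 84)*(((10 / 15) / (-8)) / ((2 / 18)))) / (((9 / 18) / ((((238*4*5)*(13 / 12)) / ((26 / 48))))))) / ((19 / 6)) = -64260 / 19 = -3382.11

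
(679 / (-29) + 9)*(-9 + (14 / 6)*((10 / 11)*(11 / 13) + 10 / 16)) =82.83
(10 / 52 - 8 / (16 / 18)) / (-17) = 229 / 442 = 0.52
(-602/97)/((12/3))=-301/194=-1.55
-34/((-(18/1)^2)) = 17/162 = 0.10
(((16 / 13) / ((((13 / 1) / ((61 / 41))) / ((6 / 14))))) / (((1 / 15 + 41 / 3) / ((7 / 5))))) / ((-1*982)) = -2196 / 350420317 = -0.00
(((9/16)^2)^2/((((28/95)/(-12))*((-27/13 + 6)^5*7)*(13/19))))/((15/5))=-1391920335/4559535669248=-0.00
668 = 668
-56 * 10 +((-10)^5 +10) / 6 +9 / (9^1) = -17224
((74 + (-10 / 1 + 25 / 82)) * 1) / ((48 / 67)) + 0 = 353291 / 3936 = 89.76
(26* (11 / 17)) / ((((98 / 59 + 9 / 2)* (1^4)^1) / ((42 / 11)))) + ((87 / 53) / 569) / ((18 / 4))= 11658447998 / 1118131089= 10.43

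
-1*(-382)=382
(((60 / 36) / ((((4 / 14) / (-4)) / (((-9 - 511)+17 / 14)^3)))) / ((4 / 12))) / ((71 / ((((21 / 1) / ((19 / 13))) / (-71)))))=-27858287.38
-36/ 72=-1/ 2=-0.50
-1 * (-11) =11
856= 856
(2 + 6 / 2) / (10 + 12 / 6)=5 / 12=0.42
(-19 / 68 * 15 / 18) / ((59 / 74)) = -3515 / 12036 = -0.29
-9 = -9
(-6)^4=1296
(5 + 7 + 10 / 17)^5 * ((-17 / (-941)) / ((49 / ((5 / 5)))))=116.54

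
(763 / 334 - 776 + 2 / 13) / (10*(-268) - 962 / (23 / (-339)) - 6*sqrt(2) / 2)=-0.07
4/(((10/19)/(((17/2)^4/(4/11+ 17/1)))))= 17455889/7640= 2284.80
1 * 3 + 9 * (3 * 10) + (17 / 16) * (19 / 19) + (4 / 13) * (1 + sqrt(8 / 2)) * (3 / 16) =57041 / 208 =274.24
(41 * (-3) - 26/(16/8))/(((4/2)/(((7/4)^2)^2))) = -40817/64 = -637.77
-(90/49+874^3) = -32713753666/49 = -667627625.84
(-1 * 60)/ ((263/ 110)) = -25.10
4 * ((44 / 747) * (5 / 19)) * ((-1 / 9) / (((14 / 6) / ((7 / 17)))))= -880 / 723843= -0.00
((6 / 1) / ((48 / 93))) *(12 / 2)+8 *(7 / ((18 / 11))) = 3743 / 36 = 103.97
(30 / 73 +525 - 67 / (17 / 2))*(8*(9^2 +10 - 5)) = 441870064 / 1241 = 356059.68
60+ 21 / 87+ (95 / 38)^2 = 7713 / 116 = 66.49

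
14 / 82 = 7 / 41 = 0.17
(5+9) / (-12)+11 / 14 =-8 / 21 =-0.38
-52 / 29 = -1.79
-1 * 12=-12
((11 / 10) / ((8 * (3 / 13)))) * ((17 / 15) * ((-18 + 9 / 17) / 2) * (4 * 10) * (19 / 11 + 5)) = -15873 / 10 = -1587.30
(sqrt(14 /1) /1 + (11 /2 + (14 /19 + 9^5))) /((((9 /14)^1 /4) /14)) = 784 *sqrt(14) /9 + 293228936 /57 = 5144693.24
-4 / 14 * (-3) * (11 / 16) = 0.59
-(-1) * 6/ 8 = 3/ 4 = 0.75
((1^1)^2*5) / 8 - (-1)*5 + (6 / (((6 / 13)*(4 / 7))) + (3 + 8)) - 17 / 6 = 877 / 24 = 36.54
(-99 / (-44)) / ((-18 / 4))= -1 / 2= -0.50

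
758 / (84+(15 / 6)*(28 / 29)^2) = 318739 / 36302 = 8.78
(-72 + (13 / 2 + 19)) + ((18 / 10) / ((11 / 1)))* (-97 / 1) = -6861 / 110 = -62.37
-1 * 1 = -1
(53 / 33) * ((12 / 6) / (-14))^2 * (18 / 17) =318 / 9163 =0.03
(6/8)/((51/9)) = 9/68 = 0.13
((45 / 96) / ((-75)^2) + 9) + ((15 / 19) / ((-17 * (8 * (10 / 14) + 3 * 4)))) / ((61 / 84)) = 65939794793 / 7329516000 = 9.00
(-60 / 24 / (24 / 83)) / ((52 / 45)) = -6225 / 832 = -7.48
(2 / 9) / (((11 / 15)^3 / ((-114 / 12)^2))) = 135375 / 2662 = 50.85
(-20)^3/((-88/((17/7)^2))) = 289000/539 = 536.18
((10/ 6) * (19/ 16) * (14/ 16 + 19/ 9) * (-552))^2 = 220688550625/ 20736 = 10642773.47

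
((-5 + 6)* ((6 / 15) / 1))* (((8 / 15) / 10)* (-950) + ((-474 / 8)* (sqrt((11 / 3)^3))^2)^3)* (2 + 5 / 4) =-15113282261829089 / 466560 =-32393008963.11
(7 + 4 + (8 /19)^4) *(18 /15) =8625762 /651605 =13.24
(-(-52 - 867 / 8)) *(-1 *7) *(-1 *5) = 5613.12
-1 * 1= -1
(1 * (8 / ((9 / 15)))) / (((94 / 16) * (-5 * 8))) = -8 / 141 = -0.06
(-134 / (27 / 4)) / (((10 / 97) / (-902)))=23448392 / 135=173691.79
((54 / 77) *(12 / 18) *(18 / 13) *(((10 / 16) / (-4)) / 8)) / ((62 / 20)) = -0.00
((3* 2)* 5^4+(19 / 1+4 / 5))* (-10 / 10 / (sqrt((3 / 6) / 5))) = -11921.15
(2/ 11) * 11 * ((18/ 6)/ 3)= 2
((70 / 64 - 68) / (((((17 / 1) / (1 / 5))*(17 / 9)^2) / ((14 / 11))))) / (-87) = 404649 / 125379760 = 0.00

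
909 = 909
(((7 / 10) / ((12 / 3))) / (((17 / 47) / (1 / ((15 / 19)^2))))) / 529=118769 / 80937000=0.00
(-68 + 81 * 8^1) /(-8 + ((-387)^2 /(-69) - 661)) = -1334 /6531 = -0.20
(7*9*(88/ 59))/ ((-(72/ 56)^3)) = -211288/ 4779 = -44.21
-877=-877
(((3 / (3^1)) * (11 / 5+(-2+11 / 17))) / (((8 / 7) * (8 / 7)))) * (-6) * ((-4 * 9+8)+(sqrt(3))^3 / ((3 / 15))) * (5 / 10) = 9261 / 170-3969 * sqrt(3) / 136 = 3.93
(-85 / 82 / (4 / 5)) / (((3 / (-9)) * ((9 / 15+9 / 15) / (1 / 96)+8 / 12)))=19125 / 570064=0.03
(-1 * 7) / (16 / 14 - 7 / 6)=294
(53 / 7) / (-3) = -53 / 21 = -2.52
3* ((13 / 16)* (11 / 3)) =8.94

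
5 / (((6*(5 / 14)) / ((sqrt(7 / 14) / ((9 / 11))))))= 77*sqrt(2) / 54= 2.02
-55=-55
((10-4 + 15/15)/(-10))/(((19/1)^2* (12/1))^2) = -7/187662240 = -0.00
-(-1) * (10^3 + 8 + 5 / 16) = 16133 / 16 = 1008.31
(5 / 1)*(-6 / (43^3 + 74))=-10 / 26527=-0.00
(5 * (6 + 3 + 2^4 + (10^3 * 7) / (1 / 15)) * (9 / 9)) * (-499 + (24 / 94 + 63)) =-10754560000 / 47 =-228820425.53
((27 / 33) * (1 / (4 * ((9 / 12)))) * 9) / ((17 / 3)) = 81 / 187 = 0.43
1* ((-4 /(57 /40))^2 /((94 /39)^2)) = 1.36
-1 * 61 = -61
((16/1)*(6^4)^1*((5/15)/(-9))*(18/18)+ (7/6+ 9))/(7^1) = -4547/42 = -108.26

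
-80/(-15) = 16/3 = 5.33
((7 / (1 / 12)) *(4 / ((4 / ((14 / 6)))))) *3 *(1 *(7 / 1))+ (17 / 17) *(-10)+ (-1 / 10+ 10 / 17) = 698103 / 170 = 4106.49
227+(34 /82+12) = 9816 /41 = 239.41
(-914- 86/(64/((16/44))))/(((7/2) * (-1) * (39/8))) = 53650/1001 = 53.60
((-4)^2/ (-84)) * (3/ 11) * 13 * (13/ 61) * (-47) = 31772/ 4697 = 6.76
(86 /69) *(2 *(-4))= -688 /69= -9.97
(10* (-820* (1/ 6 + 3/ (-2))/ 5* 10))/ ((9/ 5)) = 328000/ 27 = 12148.15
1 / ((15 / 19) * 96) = 19 / 1440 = 0.01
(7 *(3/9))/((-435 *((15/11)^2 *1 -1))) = -847/135720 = -0.01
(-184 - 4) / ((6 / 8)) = -752 / 3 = -250.67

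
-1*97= -97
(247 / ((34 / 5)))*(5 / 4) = 6175 / 136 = 45.40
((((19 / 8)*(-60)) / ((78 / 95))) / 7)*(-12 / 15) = 1805 / 91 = 19.84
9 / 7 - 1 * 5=-26 / 7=-3.71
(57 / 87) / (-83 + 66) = -19 / 493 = -0.04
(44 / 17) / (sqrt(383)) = 44 * sqrt(383) / 6511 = 0.13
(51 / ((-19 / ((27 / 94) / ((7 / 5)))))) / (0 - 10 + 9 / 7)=6885 / 108946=0.06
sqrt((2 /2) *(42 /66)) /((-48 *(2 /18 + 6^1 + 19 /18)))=-sqrt(77) /3784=-0.00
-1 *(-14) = 14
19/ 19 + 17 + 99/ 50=999/ 50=19.98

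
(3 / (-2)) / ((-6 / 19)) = 19 / 4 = 4.75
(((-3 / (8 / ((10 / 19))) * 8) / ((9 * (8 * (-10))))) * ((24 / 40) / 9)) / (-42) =-1 / 287280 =-0.00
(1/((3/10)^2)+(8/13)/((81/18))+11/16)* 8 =22343/234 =95.48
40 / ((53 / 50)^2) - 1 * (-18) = 150562 / 2809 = 53.60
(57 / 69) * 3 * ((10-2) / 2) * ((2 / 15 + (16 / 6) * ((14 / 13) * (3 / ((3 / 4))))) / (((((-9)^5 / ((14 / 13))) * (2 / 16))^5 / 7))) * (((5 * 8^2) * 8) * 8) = -87020504973221822464 / 79698598765677235949439346525143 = -0.00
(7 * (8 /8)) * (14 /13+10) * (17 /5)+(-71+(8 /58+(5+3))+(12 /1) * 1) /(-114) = 56747491 /214890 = 264.08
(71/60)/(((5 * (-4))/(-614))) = 21797/600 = 36.33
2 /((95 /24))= 48 /95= 0.51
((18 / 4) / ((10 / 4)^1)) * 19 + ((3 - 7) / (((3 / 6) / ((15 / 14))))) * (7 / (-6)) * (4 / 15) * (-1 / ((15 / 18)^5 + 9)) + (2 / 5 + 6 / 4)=26184989 / 731090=35.82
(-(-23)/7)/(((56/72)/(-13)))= -2691/49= -54.92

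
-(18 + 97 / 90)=-1717 / 90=-19.08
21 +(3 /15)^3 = 2626 /125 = 21.01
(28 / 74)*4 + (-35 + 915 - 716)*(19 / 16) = 196.26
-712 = -712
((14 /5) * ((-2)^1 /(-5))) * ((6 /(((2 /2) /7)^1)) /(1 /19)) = 22344 /25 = 893.76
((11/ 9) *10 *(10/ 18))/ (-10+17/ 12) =-2200/ 2781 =-0.79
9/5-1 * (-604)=3029/5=605.80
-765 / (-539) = 765 / 539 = 1.42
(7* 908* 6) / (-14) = -2724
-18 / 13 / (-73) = 18 / 949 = 0.02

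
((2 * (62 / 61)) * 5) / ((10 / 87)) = 5394 / 61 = 88.43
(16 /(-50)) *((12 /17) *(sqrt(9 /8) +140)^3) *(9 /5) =-474244848 /425 - 38103129 *sqrt(2) /2125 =-1141228.33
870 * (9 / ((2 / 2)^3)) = 7830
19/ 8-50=-381/ 8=-47.62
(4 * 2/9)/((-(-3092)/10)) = 20/6957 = 0.00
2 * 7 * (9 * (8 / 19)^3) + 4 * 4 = 174256 / 6859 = 25.41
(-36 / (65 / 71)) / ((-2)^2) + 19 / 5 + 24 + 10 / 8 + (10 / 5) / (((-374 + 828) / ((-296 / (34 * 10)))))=19.22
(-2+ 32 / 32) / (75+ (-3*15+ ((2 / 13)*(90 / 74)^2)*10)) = -17797 / 574410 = -0.03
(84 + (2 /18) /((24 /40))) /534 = 2273 /14418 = 0.16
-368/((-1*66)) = 184/33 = 5.58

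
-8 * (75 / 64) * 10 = -375 / 4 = -93.75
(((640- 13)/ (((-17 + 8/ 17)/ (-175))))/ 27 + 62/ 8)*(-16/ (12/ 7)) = -17958493/ 7587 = -2367.01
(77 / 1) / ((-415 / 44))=-3388 / 415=-8.16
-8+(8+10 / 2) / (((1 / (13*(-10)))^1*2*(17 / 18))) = -15346 / 17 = -902.71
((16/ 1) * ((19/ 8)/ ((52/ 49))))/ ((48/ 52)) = 931/ 24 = 38.79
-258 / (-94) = 129 / 47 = 2.74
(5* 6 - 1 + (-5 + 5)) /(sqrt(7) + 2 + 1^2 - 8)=-145 /18 - 29* sqrt(7) /18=-12.32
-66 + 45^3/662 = 47433/662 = 71.65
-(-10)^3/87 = 1000/87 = 11.49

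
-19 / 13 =-1.46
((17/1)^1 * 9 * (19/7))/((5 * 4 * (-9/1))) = -323/140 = -2.31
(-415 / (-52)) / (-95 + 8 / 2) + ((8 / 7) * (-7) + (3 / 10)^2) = -236532 / 29575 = -8.00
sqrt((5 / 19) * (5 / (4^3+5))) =5 * sqrt(1311) / 1311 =0.14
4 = 4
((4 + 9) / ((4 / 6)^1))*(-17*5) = -3315 / 2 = -1657.50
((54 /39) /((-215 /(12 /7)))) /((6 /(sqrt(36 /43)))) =-216 *sqrt(43) /841295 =-0.00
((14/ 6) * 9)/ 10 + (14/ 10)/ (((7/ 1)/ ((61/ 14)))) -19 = -561/ 35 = -16.03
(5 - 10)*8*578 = -23120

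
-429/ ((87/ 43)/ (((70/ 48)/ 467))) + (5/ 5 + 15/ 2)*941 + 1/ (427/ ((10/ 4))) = 1110010044779/ 138788664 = 7997.84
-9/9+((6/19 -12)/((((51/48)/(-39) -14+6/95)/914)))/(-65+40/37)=-5076285047/391545143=-12.96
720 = 720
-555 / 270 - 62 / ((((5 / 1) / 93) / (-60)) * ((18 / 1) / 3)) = 207539 / 18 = 11529.94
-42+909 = 867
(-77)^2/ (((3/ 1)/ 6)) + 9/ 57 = 225305/ 19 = 11858.16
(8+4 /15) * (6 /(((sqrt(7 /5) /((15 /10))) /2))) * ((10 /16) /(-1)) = -93 * sqrt(35) /7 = -78.60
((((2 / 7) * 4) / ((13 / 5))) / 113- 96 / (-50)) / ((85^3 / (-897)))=-34126296 / 12144321875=-0.00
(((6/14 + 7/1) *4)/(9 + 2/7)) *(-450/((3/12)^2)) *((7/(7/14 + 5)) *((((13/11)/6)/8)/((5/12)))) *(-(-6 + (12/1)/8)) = -943488/121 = -7797.42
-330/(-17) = 330/17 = 19.41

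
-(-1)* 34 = 34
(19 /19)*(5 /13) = 0.38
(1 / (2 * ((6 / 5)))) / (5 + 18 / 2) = 5 / 168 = 0.03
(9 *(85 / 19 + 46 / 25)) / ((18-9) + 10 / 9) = 242919 / 43225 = 5.62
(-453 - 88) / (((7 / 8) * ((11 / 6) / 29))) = -753072 / 77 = -9780.16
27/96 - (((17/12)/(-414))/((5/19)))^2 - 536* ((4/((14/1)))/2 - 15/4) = 8352038509247/4319179200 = 1933.71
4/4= 1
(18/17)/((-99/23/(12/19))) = -552/3553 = -0.16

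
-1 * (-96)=96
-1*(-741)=741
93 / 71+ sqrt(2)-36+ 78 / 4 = -2157 / 142+ sqrt(2) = -13.78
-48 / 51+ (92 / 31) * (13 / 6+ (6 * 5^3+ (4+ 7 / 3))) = 1185798 / 527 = 2250.09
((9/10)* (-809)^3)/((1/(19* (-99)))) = 8963484458841/10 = 896348445884.10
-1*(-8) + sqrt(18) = 3*sqrt(2) + 8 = 12.24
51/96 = 17/32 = 0.53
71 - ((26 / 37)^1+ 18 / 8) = 10071 / 148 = 68.05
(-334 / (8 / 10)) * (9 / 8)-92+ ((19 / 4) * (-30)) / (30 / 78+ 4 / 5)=-681.98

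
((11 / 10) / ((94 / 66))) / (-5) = -363 / 2350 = -0.15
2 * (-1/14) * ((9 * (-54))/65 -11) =1201/455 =2.64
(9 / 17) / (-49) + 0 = -9 / 833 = -0.01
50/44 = 25/22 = 1.14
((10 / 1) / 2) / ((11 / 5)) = 25 / 11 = 2.27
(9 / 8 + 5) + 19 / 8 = 17 / 2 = 8.50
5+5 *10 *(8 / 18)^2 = 1205 / 81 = 14.88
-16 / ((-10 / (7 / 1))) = 56 / 5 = 11.20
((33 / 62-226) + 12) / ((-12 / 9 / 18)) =357345 / 124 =2881.81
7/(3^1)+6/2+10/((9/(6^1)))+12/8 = 27/2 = 13.50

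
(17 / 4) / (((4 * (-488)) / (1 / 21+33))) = -5899 / 81984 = -0.07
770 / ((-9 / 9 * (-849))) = 770 / 849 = 0.91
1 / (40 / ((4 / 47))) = 1 / 470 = 0.00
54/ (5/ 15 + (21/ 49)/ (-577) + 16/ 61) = 19956699/ 219851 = 90.77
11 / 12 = 0.92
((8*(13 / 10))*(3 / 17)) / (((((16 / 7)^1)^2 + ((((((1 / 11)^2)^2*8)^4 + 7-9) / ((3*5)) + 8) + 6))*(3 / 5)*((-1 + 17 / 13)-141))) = -5707645695003615978615 / 5011932046873358160643652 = -0.00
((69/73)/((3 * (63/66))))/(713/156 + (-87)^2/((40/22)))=65780/830545163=0.00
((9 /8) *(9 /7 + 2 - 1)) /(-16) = -9 /56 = -0.16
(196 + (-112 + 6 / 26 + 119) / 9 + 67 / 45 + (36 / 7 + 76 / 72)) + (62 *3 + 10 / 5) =3214499 / 8190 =392.49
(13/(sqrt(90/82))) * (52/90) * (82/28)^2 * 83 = 23579387 * sqrt(205)/66150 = 5103.63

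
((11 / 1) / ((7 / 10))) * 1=110 / 7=15.71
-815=-815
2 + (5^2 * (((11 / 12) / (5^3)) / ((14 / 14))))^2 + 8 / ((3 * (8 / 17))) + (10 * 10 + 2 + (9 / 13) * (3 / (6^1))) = 5150173 / 46800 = 110.05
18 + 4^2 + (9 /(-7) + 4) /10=34.27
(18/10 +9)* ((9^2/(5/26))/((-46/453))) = -25758486/575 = -44797.37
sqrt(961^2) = 961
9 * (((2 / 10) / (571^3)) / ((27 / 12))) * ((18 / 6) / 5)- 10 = -46542352738 / 4654235275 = -10.00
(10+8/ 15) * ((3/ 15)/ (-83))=-158/ 6225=-0.03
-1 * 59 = -59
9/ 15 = 3/ 5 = 0.60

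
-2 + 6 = 4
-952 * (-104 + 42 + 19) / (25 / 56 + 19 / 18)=20631744 / 757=27254.62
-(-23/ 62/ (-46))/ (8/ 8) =-1/ 124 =-0.01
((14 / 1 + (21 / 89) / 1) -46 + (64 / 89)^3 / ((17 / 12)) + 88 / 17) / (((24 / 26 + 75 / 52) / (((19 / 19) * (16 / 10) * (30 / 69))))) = -7.74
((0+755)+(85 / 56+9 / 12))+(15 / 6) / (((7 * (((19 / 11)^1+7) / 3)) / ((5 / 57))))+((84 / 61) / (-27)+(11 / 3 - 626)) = 630372893 / 4673088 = 134.89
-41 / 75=-0.55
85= 85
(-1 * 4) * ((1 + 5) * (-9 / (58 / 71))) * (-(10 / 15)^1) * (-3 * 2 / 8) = 3834 / 29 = 132.21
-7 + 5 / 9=-58 / 9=-6.44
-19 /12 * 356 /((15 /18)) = -3382 /5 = -676.40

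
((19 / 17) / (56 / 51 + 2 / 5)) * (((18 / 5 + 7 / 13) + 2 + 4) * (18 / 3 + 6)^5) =4673438208 / 2483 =1882174.07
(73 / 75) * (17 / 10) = 1241 / 750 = 1.65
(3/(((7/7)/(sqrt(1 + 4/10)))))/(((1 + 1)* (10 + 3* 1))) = 3* sqrt(35)/130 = 0.14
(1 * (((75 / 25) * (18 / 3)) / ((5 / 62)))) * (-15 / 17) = -3348 / 17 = -196.94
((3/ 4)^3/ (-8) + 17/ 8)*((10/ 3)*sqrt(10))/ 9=5305*sqrt(10)/ 6912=2.43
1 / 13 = 0.08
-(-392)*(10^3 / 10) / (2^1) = 19600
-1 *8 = -8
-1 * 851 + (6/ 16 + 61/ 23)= -156027/ 184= -847.97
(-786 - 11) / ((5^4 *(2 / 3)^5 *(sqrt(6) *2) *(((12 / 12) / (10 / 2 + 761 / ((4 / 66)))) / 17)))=-27571713687 *sqrt(6) / 160000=-422103.94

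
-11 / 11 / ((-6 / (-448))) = -224 / 3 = -74.67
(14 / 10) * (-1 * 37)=-259 / 5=-51.80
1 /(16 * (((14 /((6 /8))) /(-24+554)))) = 795 /448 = 1.77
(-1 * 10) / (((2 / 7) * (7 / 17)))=-85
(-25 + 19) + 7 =1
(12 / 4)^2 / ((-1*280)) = -9 / 280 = -0.03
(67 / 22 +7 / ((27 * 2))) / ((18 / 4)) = 1886 / 2673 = 0.71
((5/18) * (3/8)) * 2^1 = 5/24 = 0.21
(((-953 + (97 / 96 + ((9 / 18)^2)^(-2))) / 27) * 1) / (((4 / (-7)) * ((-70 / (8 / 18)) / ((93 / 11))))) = -557101 / 171072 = -3.26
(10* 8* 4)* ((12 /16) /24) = 10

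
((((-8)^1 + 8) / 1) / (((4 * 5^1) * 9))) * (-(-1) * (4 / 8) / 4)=0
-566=-566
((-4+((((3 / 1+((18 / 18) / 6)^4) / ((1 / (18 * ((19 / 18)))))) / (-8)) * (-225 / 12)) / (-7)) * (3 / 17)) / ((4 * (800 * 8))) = -2234347 / 14037811200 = -0.00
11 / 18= 0.61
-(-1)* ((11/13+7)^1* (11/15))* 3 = 1122/65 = 17.26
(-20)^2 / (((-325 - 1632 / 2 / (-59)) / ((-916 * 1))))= 21617600 / 18359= 1177.49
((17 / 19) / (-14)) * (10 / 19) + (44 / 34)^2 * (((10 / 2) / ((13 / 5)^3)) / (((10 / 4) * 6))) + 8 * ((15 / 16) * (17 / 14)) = 175310174285 / 19253708292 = 9.11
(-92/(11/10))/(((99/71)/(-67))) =4018.77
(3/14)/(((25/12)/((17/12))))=51/350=0.15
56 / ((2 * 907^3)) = 28 / 746142643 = 0.00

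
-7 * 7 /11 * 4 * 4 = -784 /11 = -71.27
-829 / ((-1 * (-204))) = -829 / 204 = -4.06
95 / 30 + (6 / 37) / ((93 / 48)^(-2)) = 53641 / 14208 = 3.78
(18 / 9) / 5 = 2 / 5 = 0.40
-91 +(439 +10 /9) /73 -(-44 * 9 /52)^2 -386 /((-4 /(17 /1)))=332551571 /222066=1497.53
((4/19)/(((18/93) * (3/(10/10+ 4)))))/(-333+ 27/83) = -12865/2360826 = -0.01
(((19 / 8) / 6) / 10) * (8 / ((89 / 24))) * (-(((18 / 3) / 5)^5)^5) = -1080350945137328652288 / 132620334625244140625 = -8.15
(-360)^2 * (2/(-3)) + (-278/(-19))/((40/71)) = -32822131/380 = -86374.03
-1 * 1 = -1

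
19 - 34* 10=-321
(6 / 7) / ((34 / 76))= 228 / 119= 1.92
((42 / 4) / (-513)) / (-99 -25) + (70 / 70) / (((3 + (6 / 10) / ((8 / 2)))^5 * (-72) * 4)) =6475855801 / 42087248915544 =0.00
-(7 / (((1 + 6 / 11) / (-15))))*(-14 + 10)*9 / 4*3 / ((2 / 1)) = -31185 / 34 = -917.21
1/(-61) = -1/61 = -0.02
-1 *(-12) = 12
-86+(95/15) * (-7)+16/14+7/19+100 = -11500/399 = -28.82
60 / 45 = 4 / 3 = 1.33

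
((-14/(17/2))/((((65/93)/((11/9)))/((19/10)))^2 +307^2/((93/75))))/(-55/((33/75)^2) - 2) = 1847007404/24384798293845575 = 0.00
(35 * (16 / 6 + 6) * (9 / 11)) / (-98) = -195 / 77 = -2.53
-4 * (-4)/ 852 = 4/ 213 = 0.02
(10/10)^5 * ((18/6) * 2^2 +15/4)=63/4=15.75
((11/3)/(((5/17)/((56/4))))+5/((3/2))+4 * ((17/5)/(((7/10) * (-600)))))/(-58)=-31121/10150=-3.07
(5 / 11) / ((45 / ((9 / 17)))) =1 / 187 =0.01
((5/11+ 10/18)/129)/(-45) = -20/114939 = -0.00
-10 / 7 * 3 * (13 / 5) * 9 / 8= -351 / 28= -12.54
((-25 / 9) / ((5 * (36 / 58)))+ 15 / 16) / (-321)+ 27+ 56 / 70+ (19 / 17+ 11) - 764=-25604541427 / 35361360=-724.08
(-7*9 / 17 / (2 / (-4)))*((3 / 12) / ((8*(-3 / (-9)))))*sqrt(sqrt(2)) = 189*2^(1 / 4) / 272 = 0.83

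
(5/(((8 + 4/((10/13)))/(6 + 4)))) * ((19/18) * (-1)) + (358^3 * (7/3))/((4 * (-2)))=-7949182229/594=-13382461.66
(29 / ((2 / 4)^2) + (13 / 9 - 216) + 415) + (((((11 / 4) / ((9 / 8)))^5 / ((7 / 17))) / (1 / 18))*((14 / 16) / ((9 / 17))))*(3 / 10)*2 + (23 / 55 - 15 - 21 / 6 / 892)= 4085.33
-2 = -2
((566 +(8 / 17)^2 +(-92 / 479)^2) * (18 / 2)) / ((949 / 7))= 2365505884602 / 62926718101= 37.59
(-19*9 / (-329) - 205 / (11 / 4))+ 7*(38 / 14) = -199138 / 3619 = -55.03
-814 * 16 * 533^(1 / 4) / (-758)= 6512 * 533^(1 / 4) / 379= 82.56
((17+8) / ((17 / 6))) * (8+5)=1950 / 17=114.71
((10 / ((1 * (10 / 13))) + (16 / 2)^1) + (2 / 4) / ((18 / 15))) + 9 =365 / 12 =30.42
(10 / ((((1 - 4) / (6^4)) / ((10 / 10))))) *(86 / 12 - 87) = 344880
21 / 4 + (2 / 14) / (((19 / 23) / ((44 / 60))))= 42907 / 7980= 5.38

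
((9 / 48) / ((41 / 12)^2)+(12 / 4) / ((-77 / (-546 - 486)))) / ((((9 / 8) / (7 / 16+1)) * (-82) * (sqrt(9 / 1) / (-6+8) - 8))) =13305385 / 137979842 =0.10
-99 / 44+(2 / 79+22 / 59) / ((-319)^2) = -147198785 / 65421796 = -2.25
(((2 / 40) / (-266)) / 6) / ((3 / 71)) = -71 / 95760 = -0.00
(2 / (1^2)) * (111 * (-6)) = -1332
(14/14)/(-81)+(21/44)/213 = -2557/253044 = -0.01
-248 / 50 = -4.96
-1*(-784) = 784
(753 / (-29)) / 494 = -753 / 14326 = -0.05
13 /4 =3.25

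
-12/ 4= -3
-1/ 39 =-0.03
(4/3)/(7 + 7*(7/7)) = 2/21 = 0.10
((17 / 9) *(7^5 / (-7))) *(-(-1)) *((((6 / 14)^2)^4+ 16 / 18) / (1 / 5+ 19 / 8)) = -31400670760 / 20031543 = -1567.56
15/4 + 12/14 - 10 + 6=17/28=0.61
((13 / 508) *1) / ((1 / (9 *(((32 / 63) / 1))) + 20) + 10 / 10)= 104 / 86233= 0.00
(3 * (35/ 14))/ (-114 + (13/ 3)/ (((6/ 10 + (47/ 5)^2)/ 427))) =-50040/ 621833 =-0.08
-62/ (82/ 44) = -1364/ 41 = -33.27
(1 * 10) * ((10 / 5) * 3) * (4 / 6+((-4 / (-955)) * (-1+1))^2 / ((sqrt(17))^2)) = 40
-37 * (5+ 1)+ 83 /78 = -17233 /78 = -220.94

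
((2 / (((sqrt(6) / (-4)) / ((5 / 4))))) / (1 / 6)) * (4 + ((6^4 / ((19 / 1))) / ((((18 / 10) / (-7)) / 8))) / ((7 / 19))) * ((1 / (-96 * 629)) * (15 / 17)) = -35975 * sqrt(6) / 42772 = -2.06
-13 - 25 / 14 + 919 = 12659 / 14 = 904.21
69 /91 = 0.76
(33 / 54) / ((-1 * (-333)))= 11 / 5994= 0.00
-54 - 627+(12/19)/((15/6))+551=-12326/95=-129.75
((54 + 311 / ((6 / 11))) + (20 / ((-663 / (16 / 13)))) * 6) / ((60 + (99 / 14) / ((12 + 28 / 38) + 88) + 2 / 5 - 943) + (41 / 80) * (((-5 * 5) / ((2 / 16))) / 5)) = -21833756350 / 31599848319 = -0.69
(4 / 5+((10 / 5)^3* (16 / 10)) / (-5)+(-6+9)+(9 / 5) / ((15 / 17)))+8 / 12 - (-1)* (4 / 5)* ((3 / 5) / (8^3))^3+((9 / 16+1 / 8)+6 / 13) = 4167722599453 / 817889280000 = 5.10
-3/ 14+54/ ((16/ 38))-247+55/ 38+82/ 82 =-61987/ 532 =-116.52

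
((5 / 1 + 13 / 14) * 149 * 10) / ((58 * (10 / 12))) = 37101 / 203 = 182.76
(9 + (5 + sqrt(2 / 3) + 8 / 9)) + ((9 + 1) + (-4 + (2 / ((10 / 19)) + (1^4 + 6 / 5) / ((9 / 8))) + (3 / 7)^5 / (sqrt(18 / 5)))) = 81 * sqrt(10) / 33614 + sqrt(6) / 3 + 1199 / 45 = 27.47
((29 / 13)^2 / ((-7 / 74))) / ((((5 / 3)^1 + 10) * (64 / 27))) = -2520477 / 1324960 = -1.90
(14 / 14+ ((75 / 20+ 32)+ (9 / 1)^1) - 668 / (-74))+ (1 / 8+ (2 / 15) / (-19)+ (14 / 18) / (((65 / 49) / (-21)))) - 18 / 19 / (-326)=507497479 / 11917256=42.59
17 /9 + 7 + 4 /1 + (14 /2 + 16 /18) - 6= 133 /9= 14.78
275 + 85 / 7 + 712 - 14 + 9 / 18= 13799 / 14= 985.64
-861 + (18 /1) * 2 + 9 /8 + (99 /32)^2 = -833847 /1024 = -814.30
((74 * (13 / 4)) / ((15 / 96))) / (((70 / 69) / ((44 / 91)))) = 898656 / 1225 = 733.60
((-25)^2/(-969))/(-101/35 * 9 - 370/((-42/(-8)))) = 21875/3271021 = 0.01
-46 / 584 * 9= -207 / 292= -0.71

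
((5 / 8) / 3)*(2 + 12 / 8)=35 / 48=0.73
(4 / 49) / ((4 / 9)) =9 / 49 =0.18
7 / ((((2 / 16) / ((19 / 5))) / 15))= 3192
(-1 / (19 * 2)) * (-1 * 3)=3 / 38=0.08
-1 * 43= -43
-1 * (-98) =98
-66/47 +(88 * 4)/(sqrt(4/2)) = -66/47 +176 * sqrt(2) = 247.50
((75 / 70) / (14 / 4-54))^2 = 225 / 499849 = 0.00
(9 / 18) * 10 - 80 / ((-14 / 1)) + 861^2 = 5189322 / 7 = 741331.71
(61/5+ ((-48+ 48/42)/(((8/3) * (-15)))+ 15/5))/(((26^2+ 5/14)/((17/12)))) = 191/5570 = 0.03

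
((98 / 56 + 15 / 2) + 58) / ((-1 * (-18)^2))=-0.21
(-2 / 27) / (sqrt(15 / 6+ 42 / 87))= -2 * sqrt(10034) / 4671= -0.04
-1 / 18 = -0.06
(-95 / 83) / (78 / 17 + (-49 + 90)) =-323 / 12865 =-0.03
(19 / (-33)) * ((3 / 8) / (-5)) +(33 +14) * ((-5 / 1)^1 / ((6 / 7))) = -361843 / 1320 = -274.12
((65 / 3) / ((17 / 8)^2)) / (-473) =-0.01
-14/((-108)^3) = 7/629856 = 0.00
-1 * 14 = -14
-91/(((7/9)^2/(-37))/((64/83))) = 2493504/581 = 4291.75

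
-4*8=-32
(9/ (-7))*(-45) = 405/ 7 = 57.86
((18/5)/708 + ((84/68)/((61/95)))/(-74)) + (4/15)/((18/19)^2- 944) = -61259680936/2890213029975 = -0.02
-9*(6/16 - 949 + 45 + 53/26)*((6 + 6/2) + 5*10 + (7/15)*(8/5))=252096579/520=484801.11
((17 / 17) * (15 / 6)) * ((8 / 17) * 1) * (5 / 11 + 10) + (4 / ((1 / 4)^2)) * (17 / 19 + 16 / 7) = 5368364 / 24871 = 215.85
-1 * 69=-69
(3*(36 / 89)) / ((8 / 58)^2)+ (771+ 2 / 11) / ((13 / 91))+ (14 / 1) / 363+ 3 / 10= 3529471907 / 646140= 5462.40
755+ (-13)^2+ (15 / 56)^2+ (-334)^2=352737505 / 3136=112480.07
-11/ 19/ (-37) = 11/ 703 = 0.02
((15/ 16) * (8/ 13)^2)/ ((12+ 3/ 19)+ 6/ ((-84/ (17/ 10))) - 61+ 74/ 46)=-1223600/ 163207187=-0.01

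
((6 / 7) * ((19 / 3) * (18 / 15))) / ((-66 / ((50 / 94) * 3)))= -570 / 3619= -0.16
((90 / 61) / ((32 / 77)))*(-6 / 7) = -1485 / 488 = -3.04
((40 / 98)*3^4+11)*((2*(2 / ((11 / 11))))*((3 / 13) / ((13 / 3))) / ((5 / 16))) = 1243584 / 41405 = 30.03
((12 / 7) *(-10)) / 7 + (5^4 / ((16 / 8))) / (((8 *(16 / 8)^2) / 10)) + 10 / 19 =2852095 / 29792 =95.73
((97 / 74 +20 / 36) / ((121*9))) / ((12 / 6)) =113 / 131868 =0.00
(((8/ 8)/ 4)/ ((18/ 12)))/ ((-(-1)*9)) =1/ 54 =0.02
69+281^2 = 79030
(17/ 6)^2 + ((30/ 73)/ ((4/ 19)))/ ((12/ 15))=55019/ 5256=10.47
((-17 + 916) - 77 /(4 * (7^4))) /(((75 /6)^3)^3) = 157877376 /1308441162109375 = 0.00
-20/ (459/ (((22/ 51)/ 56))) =-55/ 163863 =-0.00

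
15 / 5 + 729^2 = 531444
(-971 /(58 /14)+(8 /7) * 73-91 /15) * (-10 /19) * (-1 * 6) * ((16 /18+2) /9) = -49724272 /312417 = -159.16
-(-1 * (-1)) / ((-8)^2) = -1 / 64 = -0.02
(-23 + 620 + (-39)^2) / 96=353 / 16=22.06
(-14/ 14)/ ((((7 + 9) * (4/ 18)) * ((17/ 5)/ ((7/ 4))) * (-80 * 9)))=7/ 34816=0.00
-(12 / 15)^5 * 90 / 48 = -384 / 625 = -0.61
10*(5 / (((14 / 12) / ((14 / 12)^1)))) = 50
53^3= 148877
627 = 627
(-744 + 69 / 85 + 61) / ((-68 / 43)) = 1246699 / 2890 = 431.38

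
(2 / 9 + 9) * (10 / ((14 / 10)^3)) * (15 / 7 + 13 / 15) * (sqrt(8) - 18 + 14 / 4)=-95076500 / 64827 + 13114000 * sqrt(2) / 64827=-1180.53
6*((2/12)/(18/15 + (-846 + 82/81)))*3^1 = -1215/341734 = -0.00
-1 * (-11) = 11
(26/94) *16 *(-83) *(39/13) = -51792/47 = -1101.96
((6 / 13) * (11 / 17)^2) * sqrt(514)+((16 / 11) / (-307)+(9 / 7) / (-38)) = -34649 / 898282+726 * sqrt(514) / 3757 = 4.34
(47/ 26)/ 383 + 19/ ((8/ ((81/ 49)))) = 7671893/ 1951768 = 3.93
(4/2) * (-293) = -586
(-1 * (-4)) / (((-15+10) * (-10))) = 2 / 25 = 0.08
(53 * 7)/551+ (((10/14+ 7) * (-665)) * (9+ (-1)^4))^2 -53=1450061161168/551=2631689947.67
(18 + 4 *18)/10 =9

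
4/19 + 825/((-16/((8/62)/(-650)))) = 13523/61256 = 0.22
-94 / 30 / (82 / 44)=-1034 / 615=-1.68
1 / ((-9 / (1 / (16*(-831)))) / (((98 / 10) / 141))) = 0.00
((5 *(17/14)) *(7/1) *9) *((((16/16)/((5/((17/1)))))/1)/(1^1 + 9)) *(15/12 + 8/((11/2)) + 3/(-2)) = 137853/880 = 156.65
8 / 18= 4 / 9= 0.44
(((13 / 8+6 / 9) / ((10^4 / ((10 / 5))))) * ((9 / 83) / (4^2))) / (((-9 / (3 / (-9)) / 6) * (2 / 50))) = 11 / 637440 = 0.00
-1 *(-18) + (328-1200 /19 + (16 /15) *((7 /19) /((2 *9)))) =725546 /2565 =282.86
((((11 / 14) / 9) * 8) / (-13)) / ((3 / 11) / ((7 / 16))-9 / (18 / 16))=121 / 16614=0.01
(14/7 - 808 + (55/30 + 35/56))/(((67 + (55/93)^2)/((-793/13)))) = 3391517955/4660064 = 727.78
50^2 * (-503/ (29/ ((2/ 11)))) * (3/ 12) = -628750/ 319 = -1971.00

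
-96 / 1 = -96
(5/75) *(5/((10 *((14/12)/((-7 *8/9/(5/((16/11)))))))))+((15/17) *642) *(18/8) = 107249773/84150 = 1274.51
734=734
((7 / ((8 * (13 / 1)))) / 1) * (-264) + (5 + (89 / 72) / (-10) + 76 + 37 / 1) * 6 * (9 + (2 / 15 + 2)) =183839141 / 23400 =7856.37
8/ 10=4/ 5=0.80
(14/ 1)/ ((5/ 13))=182/ 5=36.40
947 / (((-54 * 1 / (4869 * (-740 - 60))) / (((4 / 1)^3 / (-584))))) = -1639446400 / 219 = -7486056.62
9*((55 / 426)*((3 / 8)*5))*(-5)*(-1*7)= 86625 / 1136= 76.25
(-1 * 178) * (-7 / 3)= 415.33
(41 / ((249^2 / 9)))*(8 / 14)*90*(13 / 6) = 31980 / 48223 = 0.66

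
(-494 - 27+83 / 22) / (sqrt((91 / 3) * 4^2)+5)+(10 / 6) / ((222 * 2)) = 113752165 / 20234412 - 22758 * sqrt(273) / 15191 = -19.13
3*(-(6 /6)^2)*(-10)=30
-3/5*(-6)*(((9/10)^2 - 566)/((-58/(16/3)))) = 678228/3625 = 187.10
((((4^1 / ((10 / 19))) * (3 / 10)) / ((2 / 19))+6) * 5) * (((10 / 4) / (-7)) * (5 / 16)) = -15.44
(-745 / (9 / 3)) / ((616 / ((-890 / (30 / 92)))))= 1525015 / 1386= 1100.30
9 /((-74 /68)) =-306 /37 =-8.27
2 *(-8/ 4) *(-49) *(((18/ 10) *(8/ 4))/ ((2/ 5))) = 1764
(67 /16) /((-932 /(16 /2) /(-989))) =66263 /1864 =35.55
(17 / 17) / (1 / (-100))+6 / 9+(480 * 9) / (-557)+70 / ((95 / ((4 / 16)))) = -6788251 / 63498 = -106.90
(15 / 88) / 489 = 5 / 14344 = 0.00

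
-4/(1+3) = -1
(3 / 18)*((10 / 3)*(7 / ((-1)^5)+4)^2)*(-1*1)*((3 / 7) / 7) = -15 / 49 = -0.31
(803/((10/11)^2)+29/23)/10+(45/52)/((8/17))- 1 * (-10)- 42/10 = 125493923/1196000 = 104.93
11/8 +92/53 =1319/424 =3.11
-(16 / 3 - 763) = 2273 / 3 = 757.67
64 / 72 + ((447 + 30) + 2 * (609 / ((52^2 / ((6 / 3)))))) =2912957 / 6084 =478.79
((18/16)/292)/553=9/1291808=0.00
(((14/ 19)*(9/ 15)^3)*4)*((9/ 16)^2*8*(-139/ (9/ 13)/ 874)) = -3073707/ 8303000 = -0.37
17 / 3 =5.67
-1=-1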